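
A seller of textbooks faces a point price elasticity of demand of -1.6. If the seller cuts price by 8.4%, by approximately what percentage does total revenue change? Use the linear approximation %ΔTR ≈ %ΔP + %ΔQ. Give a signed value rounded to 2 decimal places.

+5.04%

%ΔQ ≈ Ed × %ΔP = (-1.6) × (-8.4%) = +13.4400%
%ΔTR ≈ %ΔP + %ΔQ = (-8.4%) + (+13.4400%) = +5.0400%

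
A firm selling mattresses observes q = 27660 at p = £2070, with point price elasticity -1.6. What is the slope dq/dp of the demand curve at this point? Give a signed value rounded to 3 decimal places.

Ed = (dq/dp)·(p/q) ⇒ dq/dp = Ed·q/p = (-1.6)·27660/2070 = -21.37971…

-21.380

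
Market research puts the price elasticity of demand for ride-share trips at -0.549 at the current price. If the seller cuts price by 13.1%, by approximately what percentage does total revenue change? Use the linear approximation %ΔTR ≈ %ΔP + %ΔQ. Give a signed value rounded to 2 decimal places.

-5.91%

%ΔQ ≈ Ed × %ΔP = (-0.549) × (-13.1%) = +7.1919%
%ΔTR ≈ %ΔP + %ΔQ = (-13.1%) + (+7.1919%) = -5.9081%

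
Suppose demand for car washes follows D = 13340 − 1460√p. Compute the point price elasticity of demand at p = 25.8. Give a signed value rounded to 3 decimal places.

-0.626

dD/dp = −1460/(2√p) = -143.719. At p = 25.8, D = 5924.12.
Ed = (dD/dp)·(p/D) = (-143.719) × (25.8/5924.12) = -0.62590…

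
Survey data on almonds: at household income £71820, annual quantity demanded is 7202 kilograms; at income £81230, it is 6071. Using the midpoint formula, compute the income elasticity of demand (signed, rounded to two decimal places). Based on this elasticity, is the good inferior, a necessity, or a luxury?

%ΔQ = (6071 − 7202)/[( 7202 + 6071)/2] = -1131/6636.5 = -0.170421…
%ΔIncome = (81230 − 71820)/[( 71820 + 81230)/2] = 9410/76525 = 0.122966…
E_income = (-1131/6636.5) / (9410/76525) = -1.3859…
E_income < 0 ⇒ inferior good.

-1.39; inferior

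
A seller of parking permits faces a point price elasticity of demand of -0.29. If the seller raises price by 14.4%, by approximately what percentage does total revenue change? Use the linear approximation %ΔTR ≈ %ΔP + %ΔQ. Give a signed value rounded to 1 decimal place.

%ΔQ ≈ Ed × %ΔP = (-0.29) × (+14.4%) = -4.1760%
%ΔTR ≈ %ΔP + %ΔQ = (+14.4%) + (-4.1760%) = +10.2240%

+10.2%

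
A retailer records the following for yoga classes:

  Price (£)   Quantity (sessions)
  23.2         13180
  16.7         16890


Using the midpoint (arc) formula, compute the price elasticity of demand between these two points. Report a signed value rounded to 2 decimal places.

%ΔQ = (16890 − 13180) / [(13180 + 16890)/2] = 3710/15035 = 0.246757…
%ΔP = (16.7 − 23.2) / [(23.2 + 16.7)/2] = -6.5/19.95 = -0.325814…
Arc Ed = %ΔQ / %ΔP = (3710/15035) / (-6.5/19.95) = -0.7573…

-0.76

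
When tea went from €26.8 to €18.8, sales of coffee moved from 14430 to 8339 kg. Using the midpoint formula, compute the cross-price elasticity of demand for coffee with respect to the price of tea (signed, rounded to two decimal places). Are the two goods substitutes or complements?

1.52; substitutes

%ΔQ_{coffee} = (8339 − 14430)/avg = -6091/11384.5 = -0.535025…
%ΔP_{tea} = (18.8 − 26.8)/avg = -8/22.8 = -0.350877…
E_cross = (-6091/11384.5) / (-8/22.8) = 1.5248…
E_cross > 0 ⇒ the goods are substitutes.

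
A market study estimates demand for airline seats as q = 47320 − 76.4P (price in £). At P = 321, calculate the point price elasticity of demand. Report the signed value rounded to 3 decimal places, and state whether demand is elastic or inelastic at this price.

-1.076; elastic

dq/dP = −76.4. At P = 321, q = 47320 − 76.4(321) = 22795.6.
Ed = (dq/dP)·(P/q) = −76.4 × (321/22795.6) = -1.07583…
|Ed| = 1.076 > 1, so demand is elastic.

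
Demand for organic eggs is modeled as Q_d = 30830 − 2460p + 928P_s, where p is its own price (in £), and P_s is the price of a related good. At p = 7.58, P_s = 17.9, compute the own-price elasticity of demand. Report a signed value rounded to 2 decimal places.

-0.65

At the given values, Q_d = 30830 − 2460(7.58) + 928(17.9) = 28794.4.
∂Q_d/∂p = −2460.
E = (-2460) × (7.58/28794.4) = -0.6475…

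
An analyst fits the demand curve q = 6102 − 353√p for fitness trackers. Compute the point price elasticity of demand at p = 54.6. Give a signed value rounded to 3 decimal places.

dq/dp = −353/(2√p) = -23.8863. At p = 54.6, q = 3493.62.
Ed = (dq/dp)·(p/q) = (-23.8863) × (54.6/3493.62) = -0.37330…

-0.373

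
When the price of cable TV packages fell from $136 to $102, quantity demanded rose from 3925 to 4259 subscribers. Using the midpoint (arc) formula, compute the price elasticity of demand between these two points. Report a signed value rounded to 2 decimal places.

%ΔQ = (4259 − 3925) / [(3925 + 4259)/2] = 334/4092 = 0.081622…
%ΔP = (102 − 136) / [(136 + 102)/2] = -34/119 = -0.285714…
Arc Ed = %ΔQ / %ΔP = (334/4092) / (-34/119) = -0.2856…

-0.29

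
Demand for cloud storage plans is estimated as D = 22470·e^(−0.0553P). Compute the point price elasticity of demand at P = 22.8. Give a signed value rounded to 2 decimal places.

dD/dP = −0.0553·D = -352.17. At P = 22.8, D = 6368.35.
Ed = (dD/dP)·(P/D) = (-352.17) × (22.8/6368.35) = -1.2608…

-1.26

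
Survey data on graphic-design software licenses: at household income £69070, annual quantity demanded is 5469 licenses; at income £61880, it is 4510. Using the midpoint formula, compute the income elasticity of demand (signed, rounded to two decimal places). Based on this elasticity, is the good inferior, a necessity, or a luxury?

1.75; luxury

%ΔQ = (4510 − 5469)/[( 5469 + 4510)/2] = -959/4989.5 = -0.192203…
%ΔIncome = (61880 − 69070)/[( 69070 + 61880)/2] = -7190/65475 = -0.109812…
E_income = (-959/4989.5) / (-7190/65475) = 1.7502…
E_income > 1 ⇒ normal good, luxury.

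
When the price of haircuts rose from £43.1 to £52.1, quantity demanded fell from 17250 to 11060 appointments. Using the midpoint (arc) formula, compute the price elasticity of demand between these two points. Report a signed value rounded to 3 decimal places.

%ΔQ = (11060 − 17250) / [(17250 + 11060)/2] = -6190/14155 = -0.437301…
%ΔP = (52.1 − 43.1) / [(43.1 + 52.1)/2] = 9/47.6 = 0.189075…
Arc Ed = %ΔQ / %ΔP = (-6190/14155) / (9/47.6) = -2.31283…

-2.313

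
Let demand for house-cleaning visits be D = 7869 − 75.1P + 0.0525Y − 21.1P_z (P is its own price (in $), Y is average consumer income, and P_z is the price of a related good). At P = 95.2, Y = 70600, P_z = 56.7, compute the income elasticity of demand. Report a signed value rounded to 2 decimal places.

1.15

At the given values, D = 7869 − 75.1(95.2) + 0.0525(70600) − 21.1(56.7) = 3229.61.
∂D/∂Y = 0.0525.
E = (0.0525) × (70600/3229.61) = 1.1476…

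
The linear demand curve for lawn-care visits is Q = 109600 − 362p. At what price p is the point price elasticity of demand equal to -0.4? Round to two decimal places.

86.50

Ed = −362p/(109600 − 362p). Set this equal to -0.4:
362p = 0.4·(109600 − 362p) ⇒ 362p(1 + 0.4) = 0.4·109600
p = 0.4·109600 / (362·1.4) = 86.5035…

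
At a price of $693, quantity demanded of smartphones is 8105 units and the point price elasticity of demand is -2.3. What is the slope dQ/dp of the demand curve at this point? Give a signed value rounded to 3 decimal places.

-26.900

Ed = (dQ/dp)·(p/Q) ⇒ dQ/dp = Ed·Q/p = (-2.3)·8105/693 = -26.89971…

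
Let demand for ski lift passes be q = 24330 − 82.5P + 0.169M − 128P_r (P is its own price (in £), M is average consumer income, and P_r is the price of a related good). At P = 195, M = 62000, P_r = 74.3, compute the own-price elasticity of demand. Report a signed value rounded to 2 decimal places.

-1.75

At the given values, q = 24330 − 82.5(195) + 0.169(62000) − 128(74.3) = 9210.1.
∂q/∂P = −82.5.
E = (-82.5) × (195/9210.1) = -1.7467…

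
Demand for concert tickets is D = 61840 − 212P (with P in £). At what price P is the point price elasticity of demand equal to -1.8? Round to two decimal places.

Ed = −212P/(61840 − 212P). Set this equal to -1.8:
212P = 1.8·(61840 − 212P) ⇒ 212P(1 + 1.8) = 1.8·61840
P = 1.8·61840 / (212·2.8) = 187.5202…

187.52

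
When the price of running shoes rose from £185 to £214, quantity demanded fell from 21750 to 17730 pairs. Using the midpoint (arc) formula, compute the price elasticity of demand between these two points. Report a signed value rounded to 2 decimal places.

%ΔQ = (17730 − 21750) / [(21750 + 17730)/2] = -4020/19740 = -0.203647…
%ΔP = (214 − 185) / [(185 + 214)/2] = 29/199.5 = 0.145363…
Arc Ed = %ΔQ / %ΔP = (-4020/19740) / (29/199.5) = -1.4009…

-1.40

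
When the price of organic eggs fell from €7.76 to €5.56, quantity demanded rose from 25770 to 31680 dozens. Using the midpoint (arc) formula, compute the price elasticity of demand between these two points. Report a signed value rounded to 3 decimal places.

-0.623

%ΔQ = (31680 − 25770) / [(25770 + 31680)/2] = 5910/28725 = 0.205744…
%ΔP = (5.56 − 7.76) / [(7.76 + 5.56)/2] = -2.2/6.66 = -0.330330…
Arc Ed = %ΔQ / %ΔP = (5910/28725) / (-2.2/6.66) = -0.62284…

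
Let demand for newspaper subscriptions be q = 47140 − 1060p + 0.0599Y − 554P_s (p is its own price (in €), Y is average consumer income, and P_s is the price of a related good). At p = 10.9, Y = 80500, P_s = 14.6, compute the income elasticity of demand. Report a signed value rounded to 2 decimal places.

At the given values, q = 47140 − 1060(10.9) + 0.0599(80500) − 554(14.6) = 32319.55.
∂q/∂Y = 0.0599.
E = (0.0599) × (80500/32319.55) = 0.1491…

0.15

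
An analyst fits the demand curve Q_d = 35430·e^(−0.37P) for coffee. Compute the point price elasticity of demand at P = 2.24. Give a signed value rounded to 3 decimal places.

dQ_d/dP = −0.37·Q_d = -5723.08. At P = 2.24, Q_d = 15467.8.
Ed = (dQ_d/dP)·(P/Q_d) = (-5723.08) × (2.24/15467.8) = -0.8288

-0.829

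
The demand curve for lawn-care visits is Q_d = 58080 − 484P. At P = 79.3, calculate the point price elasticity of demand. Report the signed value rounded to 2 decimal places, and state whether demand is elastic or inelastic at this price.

-1.95; elastic

dQ_d/dP = −484. At P = 79.3, Q_d = 58080 − 484(79.3) = 19698.8.
Ed = (dQ_d/dP)·(P/Q_d) = −484 × (79.3/19698.8) = -1.9484…
|Ed| = 1.95 > 1, so demand is elastic.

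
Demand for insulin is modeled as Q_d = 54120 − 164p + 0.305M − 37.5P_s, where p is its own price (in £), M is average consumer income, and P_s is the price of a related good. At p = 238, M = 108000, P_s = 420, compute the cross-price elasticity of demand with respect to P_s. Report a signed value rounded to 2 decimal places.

-0.49

At the given values, Q_d = 54120 − 164(238) + 0.305(108000) − 37.5(420) = 32278.
∂Q_d/∂P_s = -37.5.
E = (-37.5) × (420/32278) = -0.4879…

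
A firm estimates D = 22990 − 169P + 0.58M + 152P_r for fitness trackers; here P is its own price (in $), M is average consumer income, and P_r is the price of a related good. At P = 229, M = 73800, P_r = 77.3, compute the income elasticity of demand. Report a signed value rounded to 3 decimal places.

At the given values, D = 22990 − 169(229) + 0.58(73800) + 152(77.3) = 38842.6.
∂D/∂M = 0.58.
E = (0.58) × (73800/38842.6) = 1.10198…

1.102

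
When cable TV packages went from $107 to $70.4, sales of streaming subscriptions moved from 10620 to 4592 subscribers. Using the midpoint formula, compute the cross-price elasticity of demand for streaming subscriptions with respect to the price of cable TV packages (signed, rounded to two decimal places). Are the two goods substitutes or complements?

%ΔQ_{streaming subscriptions} = (4592 − 10620)/avg = -6028/7606 = -0.792532…
%ΔP_{cable TV packages} = (70.4 − 107)/avg = -36.6/88.7 = -0.412626…
E_cross = (-6028/7606) / (-36.6/88.7) = 1.9206…
E_cross > 0 ⇒ the goods are substitutes.

1.92; substitutes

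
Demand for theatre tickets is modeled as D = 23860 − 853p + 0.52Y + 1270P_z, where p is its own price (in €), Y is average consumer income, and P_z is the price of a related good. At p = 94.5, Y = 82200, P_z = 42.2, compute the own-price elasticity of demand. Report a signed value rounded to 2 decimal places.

At the given values, D = 23860 − 853(94.5) + 0.52(82200) + 1270(42.2) = 39589.5.
∂D/∂p = −853.
E = (-853) × (94.5/39589.5) = -2.0361…

-2.04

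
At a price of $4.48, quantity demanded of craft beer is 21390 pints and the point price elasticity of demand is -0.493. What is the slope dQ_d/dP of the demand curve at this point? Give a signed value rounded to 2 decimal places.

-2353.85

Ed = (dQ_d/dP)·(P/Q_d) ⇒ dQ_d/dP = Ed·Q_d/P = (-0.493)·21390/4.48 = -2353.8549…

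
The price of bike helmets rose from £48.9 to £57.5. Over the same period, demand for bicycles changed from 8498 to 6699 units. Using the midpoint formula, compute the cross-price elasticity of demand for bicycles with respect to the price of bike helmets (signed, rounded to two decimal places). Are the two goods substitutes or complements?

%ΔQ_{bicycles} = (6699 − 8498)/avg = -1799/7598.5 = -0.236757…
%ΔP_{bike helmets} = (57.5 − 48.9)/avg = 8.6/53.2 = 0.161654…
E_cross = (-1799/7598.5) / (8.6/53.2) = -1.4645…
E_cross < 0 ⇒ the goods are complements.

-1.46; complements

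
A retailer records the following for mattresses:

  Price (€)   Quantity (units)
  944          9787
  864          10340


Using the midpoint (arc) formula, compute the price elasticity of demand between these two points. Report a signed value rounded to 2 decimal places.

-0.62

%ΔQ = (10340 − 9787) / [(9787 + 10340)/2] = 553/10063.5 = 0.054951…
%ΔP = (864 − 944) / [(944 + 864)/2] = -80/904 = -0.088495…
Arc Ed = %ΔQ / %ΔP = (553/10063.5) / (-80/904) = -0.6209…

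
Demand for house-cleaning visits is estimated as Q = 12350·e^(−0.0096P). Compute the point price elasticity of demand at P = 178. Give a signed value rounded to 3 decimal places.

dQ/dP = −0.0096·Q = -21.4692. At P = 178, Q = 2236.37.
Ed = (dQ/dP)·(P/Q) = (-21.4692) × (178/2236.37) = -1.7088

-1.709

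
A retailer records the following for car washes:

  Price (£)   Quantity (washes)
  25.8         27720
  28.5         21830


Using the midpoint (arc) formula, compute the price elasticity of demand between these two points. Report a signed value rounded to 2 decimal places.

%ΔQ = (21830 − 27720) / [(27720 + 21830)/2] = -5890/24775 = -0.237739…
%ΔP = (28.5 − 25.8) / [(25.8 + 28.5)/2] = 2.7/27.15 = 0.099447…
Arc Ed = %ΔQ / %ΔP = (-5890/24775) / (2.7/27.15) = -2.3906…

-2.39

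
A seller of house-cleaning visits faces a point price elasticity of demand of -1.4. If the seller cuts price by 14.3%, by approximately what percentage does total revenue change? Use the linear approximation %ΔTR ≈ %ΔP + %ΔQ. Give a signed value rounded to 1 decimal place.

%ΔQ ≈ Ed × %ΔP = (-1.4) × (-14.3%) = +20.0200%
%ΔTR ≈ %ΔP + %ΔQ = (-14.3%) + (+20.0200%) = +5.7200%

+5.7%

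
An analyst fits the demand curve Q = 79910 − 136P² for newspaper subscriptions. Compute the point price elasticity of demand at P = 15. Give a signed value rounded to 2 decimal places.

dQ/dP = −2·136·P = -4080. At P = 15, Q = 49310.
Ed = (dQ/dP)·(P/Q) = (-4080) × (15/49310) = -1.2411…

-1.24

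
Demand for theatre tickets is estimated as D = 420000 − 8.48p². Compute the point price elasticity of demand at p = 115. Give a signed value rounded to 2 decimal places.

dD/dp = −2·8.48·p = -1950.4. At p = 115, D = 307852.
Ed = (dD/dp)·(p/D) = (-1950.4) × (115/307852) = -0.7285…

-0.73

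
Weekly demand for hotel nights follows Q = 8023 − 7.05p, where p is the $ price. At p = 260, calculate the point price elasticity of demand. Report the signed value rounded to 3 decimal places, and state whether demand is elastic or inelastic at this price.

dQ/dp = −7.05. At p = 260, Q = 8023 − 7.05(260) = 6190.
Ed = (dQ/dp)·(p/Q) = −7.05 × (260/6190) = -0.29612…
|Ed| = 0.296 < 1, so demand is inelastic.

-0.296; inelastic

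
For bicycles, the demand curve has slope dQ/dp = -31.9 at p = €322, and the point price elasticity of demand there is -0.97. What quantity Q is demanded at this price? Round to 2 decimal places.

Ed = (dQ/dp)·(p/Q) ⇒ Q = (dQ/dp)·p/Ed = (-31.9)·322/(-0.97) = 10589.4845…

10589.48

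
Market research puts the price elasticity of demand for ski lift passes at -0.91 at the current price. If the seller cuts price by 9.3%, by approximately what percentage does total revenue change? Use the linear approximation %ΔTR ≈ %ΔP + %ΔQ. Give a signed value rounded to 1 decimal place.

-0.8%

%ΔQ ≈ Ed × %ΔP = (-0.91) × (-9.3%) = +8.4630%
%ΔTR ≈ %ΔP + %ΔQ = (-9.3%) + (+8.4630%) = -0.8370%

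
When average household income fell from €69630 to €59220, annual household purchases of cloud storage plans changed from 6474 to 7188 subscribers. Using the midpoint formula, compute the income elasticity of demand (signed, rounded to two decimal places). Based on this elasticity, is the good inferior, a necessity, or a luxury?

%ΔQ = (7188 − 6474)/[( 6474 + 7188)/2] = 714/6831 = 0.104523…
%ΔIncome = (59220 − 69630)/[( 69630 + 59220)/2] = -10410/64425 = -0.161583…
E_income = (714/6831) / (-10410/64425) = -0.6468…
E_income < 0 ⇒ inferior good.

-0.65; inferior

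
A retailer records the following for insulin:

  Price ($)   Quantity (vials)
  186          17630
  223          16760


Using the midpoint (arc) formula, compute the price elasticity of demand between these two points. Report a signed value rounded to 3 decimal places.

%ΔQ = (16760 − 17630) / [(17630 + 16760)/2] = -870/17195 = -0.050596…
%ΔP = (223 − 186) / [(186 + 223)/2] = 37/204.5 = 0.180929…
Arc Ed = %ΔQ / %ΔP = (-870/17195) / (37/204.5) = -0.27964…

-0.280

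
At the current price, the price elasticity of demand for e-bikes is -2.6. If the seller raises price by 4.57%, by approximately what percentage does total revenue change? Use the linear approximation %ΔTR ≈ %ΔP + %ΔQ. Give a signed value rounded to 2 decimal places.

-7.31%

%ΔQ ≈ Ed × %ΔP = (-2.6) × (+4.57%) = -11.8820%
%ΔTR ≈ %ΔP + %ΔQ = (+4.57%) + (-11.8820%) = -7.3120%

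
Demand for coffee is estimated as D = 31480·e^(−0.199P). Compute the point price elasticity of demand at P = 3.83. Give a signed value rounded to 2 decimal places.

dD/dP = −0.199·D = -2923.36. At P = 3.83, D = 14690.2.
Ed = (dD/dP)·(P/D) = (-2923.36) × (3.83/14690.2) = -0.7621…

-0.76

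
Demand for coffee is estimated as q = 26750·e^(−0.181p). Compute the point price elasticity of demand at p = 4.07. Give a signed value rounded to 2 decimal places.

-0.74

dq/dp = −0.181·q = -2317.77. At p = 4.07, q = 12805.4.
Ed = (dq/dp)·(p/q) = (-2317.77) × (4.07/12805.4) = -0.7366…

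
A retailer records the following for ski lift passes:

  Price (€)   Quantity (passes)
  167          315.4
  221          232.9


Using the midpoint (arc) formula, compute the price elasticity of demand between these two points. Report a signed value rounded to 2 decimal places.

%ΔQ = (232.9 − 315.4) / [(315.4 + 232.9)/2] = -82.5/274.15 = -0.300930…
%ΔP = (221 − 167) / [(167 + 221)/2] = 54/194 = 0.278350…
Arc Ed = %ΔQ / %ΔP = (-82.5/274.15) / (54/194) = -1.0811…

-1.08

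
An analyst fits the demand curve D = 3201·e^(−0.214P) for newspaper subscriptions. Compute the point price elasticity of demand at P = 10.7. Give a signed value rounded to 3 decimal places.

-2.290

dD/dP = −0.214·D = -69.3828. At P = 10.7, D = 324.219.
Ed = (dD/dP)·(P/D) = (-69.3828) × (10.7/324.219) = -2.2898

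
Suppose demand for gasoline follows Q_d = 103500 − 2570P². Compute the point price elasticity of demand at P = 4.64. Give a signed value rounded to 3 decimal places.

-2.297

dQ_d/dP = −2·2570·P = -23849.6. At P = 4.64, Q_d = 48168.928.
Ed = (dQ_d/dP)·(P/Q_d) = (-23849.6) × (4.64/48168.928) = -2.29737…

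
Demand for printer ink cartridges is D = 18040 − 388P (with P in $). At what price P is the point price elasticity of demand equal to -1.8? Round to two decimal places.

Ed = −388P/(18040 − 388P). Set this equal to -1.8:
388P = 1.8·(18040 − 388P) ⇒ 388P(1 + 1.8) = 1.8·18040
P = 1.8·18040 / (388·2.8) = 29.8895…

29.89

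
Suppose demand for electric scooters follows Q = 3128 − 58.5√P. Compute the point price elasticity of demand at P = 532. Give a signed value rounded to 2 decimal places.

-0.38

dQ/dP = −58.5/(2√P) = -1.26815. At P = 532, Q = 1778.69.
Ed = (dQ/dP)·(P/Q) = (-1.26815) × (532/1778.69) = -0.3792…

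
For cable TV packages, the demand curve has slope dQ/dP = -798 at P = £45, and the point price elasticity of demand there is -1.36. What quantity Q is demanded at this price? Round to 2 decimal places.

Ed = (dQ/dP)·(P/Q) ⇒ Q = (dQ/dP)·P/Ed = (-798)·45/(-1.36) = 26404.4117…

26404.41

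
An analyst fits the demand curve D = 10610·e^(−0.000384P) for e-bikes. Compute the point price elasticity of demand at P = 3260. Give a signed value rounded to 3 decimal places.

dD/dP = −0.000384·D = -1.16514. At P = 3260, D = 3034.23.
Ed = (dD/dP)·(P/D) = (-1.16514) × (3260/3034.23) = -1.25184

-1.252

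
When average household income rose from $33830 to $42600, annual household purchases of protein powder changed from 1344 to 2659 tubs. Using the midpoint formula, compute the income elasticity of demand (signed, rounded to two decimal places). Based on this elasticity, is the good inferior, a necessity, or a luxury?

2.86; luxury

%ΔQ = (2659 − 1344)/[( 1344 + 2659)/2] = 1315/2001.5 = 0.657007…
%ΔIncome = (42600 − 33830)/[( 33830 + 42600)/2] = 8770/38215 = 0.229491…
E_income = (1315/2001.5) / (8770/38215) = 2.8628…
E_income > 1 ⇒ normal good, luxury.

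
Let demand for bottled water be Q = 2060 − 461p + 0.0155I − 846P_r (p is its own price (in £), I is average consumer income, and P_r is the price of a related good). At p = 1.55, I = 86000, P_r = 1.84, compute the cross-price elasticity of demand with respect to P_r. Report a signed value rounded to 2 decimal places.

-1.39

At the given values, Q = 2060 − 461(1.55) + 0.0155(86000) − 846(1.84) = 1121.81.
∂Q/∂P_r = -846.
E = (-846) × (1.84/1121.81) = -1.3876…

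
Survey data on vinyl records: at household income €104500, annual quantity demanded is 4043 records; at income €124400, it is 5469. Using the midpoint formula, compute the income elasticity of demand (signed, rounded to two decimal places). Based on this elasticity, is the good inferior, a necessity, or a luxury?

%ΔQ = (5469 − 4043)/[( 4043 + 5469)/2] = 1426/4756 = 0.299831…
%ΔIncome = (124400 − 104500)/[( 104500 + 124400)/2] = 19900/114450 = 0.173875…
E_income = (1426/4756) / (19900/114450) = 1.7244…
E_income > 1 ⇒ normal good, luxury.

1.72; luxury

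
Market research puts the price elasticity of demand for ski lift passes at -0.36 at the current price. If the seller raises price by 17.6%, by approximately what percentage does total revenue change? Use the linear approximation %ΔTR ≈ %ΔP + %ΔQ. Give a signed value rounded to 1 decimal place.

%ΔQ ≈ Ed × %ΔP = (-0.36) × (+17.6%) = -6.3360%
%ΔTR ≈ %ΔP + %ΔQ = (+17.6%) + (-6.3360%) = +11.2640%

+11.3%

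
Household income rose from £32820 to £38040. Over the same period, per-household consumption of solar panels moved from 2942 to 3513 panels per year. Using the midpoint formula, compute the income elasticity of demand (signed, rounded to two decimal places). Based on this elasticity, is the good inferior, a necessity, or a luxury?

1.20; luxury

%ΔQ = (3513 − 2942)/[( 2942 + 3513)/2] = 571/3227.5 = 0.176917…
%ΔIncome = (38040 − 32820)/[( 32820 + 38040)/2] = 5220/35430 = 0.147332…
E_income = (571/3227.5) / (5220/35430) = 1.2007…
E_income > 1 ⇒ normal good, luxury.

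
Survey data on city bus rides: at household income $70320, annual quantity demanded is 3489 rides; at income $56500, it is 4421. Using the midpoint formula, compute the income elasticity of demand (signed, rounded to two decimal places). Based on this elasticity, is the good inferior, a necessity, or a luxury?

%ΔQ = (4421 − 3489)/[( 3489 + 4421)/2] = 932/3955 = 0.235651…
%ΔIncome = (56500 − 70320)/[( 70320 + 56500)/2] = -13820/63410 = -0.217946…
E_income = (932/3955) / (-13820/63410) = -1.0812…
E_income < 0 ⇒ inferior good.

-1.08; inferior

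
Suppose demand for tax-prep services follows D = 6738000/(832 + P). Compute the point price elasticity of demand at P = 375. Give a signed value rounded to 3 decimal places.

dD/dP = −6738000/(832 + P)² = -4.62505. At P = 375, D = 5582.44.
Ed = (dD/dP)·(P/D) = (-4.62505) × (375/5582.44) = -0.31068…

-0.311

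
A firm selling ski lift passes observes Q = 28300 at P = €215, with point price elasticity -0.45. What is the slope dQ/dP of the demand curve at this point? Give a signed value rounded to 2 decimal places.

-59.23

Ed = (dQ/dP)·(P/Q) ⇒ dQ/dP = Ed·Q/P = (-0.45)·28300/215 = -59.2325…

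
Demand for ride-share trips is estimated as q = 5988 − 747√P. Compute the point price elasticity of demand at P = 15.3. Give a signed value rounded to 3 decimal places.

dq/dP = −747/(2√P) = -95.4871. At P = 15.3, q = 3066.09.
Ed = (dq/dP)·(P/q) = (-95.4871) × (15.3/3066.09) = -0.47648…

-0.476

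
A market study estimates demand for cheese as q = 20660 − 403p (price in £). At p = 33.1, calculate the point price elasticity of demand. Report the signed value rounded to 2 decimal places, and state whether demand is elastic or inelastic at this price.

dq/dp = −403. At p = 33.1, q = 20660 − 403(33.1) = 7320.7.
Ed = (dq/dp)·(p/q) = −403 × (33.1/7320.7) = -1.8221…
|Ed| = 1.82 > 1, so demand is elastic.

-1.82; elastic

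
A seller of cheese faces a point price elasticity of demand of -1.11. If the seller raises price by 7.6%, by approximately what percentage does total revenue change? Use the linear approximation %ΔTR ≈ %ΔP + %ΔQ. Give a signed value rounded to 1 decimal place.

%ΔQ ≈ Ed × %ΔP = (-1.11) × (+7.6%) = -8.4360%
%ΔTR ≈ %ΔP + %ΔQ = (+7.6%) + (-8.4360%) = -0.8360%

-0.8%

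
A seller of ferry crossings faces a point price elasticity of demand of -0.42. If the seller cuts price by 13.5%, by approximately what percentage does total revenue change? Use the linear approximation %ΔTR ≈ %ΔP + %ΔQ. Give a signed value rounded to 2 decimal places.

-7.83%

%ΔQ ≈ Ed × %ΔP = (-0.42) × (-13.5%) = +5.6700%
%ΔTR ≈ %ΔP + %ΔQ = (-13.5%) + (+5.6700%) = -7.8300%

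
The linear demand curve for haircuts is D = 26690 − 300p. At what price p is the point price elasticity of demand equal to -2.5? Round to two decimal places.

63.55

Ed = −300p/(26690 − 300p). Set this equal to -2.5:
300p = 2.5·(26690 − 300p) ⇒ 300p(1 + 2.5) = 2.5·26690
p = 2.5·26690 / (300·3.5) = 63.5476…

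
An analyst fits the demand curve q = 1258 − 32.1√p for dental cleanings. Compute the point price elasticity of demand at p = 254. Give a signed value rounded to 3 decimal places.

-0.343

dq/dp = −32.1/(2√p) = -1.00707. At p = 254, q = 746.41.
Ed = (dq/dp)·(p/q) = (-1.00707) × (254/746.41) = -0.34270…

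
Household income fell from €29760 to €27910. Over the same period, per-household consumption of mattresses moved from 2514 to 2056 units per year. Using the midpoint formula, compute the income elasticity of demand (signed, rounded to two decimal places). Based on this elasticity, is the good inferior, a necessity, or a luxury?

3.12; luxury

%ΔQ = (2056 − 2514)/[( 2514 + 2056)/2] = -458/2285 = -0.200437…
%ΔIncome = (27910 − 29760)/[( 29760 + 27910)/2] = -1850/28835 = -0.064158…
E_income = (-458/2285) / (-1850/28835) = 3.1241…
E_income > 1 ⇒ normal good, luxury.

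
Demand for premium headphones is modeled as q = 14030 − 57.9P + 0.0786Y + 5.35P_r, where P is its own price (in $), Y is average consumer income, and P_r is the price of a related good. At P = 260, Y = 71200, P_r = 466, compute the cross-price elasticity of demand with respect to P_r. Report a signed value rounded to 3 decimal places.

0.353

At the given values, q = 14030 − 57.9(260) + 0.0786(71200) + 5.35(466) = 7065.42.
∂q/∂P_r = 5.35.
E = (5.35) × (466/7065.42) = 0.35285…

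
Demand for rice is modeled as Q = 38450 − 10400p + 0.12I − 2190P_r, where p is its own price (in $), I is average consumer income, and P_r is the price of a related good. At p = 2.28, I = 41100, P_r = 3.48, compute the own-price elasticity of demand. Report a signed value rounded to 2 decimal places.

-1.97

At the given values, Q = 38450 − 10400(2.28) + 0.12(41100) − 2190(3.48) = 12048.8.
∂Q/∂p = −10400.
E = (-10400) × (2.28/12048.8) = -1.9679…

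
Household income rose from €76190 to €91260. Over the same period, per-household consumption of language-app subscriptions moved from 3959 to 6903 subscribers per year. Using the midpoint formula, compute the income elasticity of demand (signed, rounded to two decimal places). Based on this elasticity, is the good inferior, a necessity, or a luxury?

%ΔQ = (6903 − 3959)/[( 3959 + 6903)/2] = 2944/5431 = 0.542073…
%ΔIncome = (91260 − 76190)/[( 76190 + 91260)/2] = 15070/83725 = 0.179994…
E_income = (2944/5431) / (15070/83725) = 3.0116…
E_income > 1 ⇒ normal good, luxury.

3.01; luxury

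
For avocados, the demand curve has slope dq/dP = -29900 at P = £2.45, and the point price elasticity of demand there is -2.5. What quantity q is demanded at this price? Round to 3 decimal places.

29302.000

Ed = (dq/dP)·(P/q) ⇒ q = (dq/dP)·P/Ed = (-29900)·2.45/(-2.5) = 29302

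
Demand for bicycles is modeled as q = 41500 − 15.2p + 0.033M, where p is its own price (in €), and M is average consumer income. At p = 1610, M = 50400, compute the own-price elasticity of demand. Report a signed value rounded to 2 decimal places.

At the given values, q = 41500 − 15.2(1610) + 0.033(50400) = 18691.2.
∂q/∂p = −15.2.
E = (-15.2) × (1610/18691.2) = -1.3092…

-1.31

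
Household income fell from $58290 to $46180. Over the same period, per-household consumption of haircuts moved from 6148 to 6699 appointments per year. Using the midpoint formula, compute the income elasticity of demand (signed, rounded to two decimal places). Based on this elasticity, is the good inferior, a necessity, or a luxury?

%ΔQ = (6699 − 6148)/[( 6148 + 6699)/2] = 551/6423.5 = 0.085778…
%ΔIncome = (46180 − 58290)/[( 58290 + 46180)/2] = -12110/52235 = -0.231836…
E_income = (551/6423.5) / (-12110/52235) = -0.3699…
E_income < 0 ⇒ inferior good.

-0.37; inferior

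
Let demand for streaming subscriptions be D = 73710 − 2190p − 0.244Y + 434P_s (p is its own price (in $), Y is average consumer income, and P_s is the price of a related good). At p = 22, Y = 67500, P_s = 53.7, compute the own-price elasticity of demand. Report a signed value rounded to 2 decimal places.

At the given values, D = 73710 − 2190(22) − 0.244(67500) + 434(53.7) = 32365.8.
∂D/∂p = −2190.
E = (-2190) × (22/32365.8) = -1.4886…

-1.49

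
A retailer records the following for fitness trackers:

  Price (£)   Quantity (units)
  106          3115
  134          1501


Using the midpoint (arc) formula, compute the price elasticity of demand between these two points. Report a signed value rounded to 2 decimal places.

%ΔQ = (1501 − 3115) / [(3115 + 1501)/2] = -1614/2308 = -0.699306…
%ΔP = (134 − 106) / [(106 + 134)/2] = 28/120 = 0.233333…
Arc Ed = %ΔQ / %ΔP = (-1614/2308) / (28/120) = -2.9970…

-3.00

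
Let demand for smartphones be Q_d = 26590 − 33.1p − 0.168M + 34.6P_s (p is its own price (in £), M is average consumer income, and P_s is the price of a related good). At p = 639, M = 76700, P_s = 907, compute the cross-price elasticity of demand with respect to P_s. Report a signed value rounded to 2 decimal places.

At the given values, Q_d = 26590 − 33.1(639) − 0.168(76700) + 34.6(907) = 23935.7.
∂Q_d/∂P_s = 34.6.
E = (34.6) × (907/23935.7) = 1.3111…

1.31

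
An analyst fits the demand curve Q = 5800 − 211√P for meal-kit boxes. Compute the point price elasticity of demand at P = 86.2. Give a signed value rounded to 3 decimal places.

-0.255

dQ/dP = −211/(2√P) = -11.3632. At P = 86.2, Q = 3840.99.
Ed = (dQ/dP)·(P/Q) = (-11.3632) × (86.2/3840.99) = -0.25501…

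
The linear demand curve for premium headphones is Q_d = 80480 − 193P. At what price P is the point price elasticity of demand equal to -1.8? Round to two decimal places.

Ed = −193P/(80480 − 193P). Set this equal to -1.8:
193P = 1.8·(80480 − 193P) ⇒ 193P(1 + 1.8) = 1.8·80480
P = 1.8·80480 / (193·2.8) = 268.0680…

268.07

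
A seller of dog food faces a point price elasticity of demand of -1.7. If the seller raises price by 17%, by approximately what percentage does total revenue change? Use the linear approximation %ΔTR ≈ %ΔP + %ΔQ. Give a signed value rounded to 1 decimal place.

%ΔQ ≈ Ed × %ΔP = (-1.7) × (+17%) = -28.9000%
%ΔTR ≈ %ΔP + %ΔQ = (+17%) + (-28.9000%) = -11.9000%

-11.9%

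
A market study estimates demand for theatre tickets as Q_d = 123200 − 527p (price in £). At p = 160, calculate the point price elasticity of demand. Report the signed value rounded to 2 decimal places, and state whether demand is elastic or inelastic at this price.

dQ_d/dp = −527. At p = 160, Q_d = 123200 − 527(160) = 38880.
Ed = (dQ_d/dp)·(p/Q_d) = −527 × (160/38880) = -2.1687…
|Ed| = 2.17 > 1, so demand is elastic.

-2.17; elastic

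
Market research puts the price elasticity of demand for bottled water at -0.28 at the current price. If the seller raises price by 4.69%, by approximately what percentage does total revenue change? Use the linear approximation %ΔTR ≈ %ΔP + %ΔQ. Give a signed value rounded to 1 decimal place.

%ΔQ ≈ Ed × %ΔP = (-0.28) × (+4.69%) = -1.3132%
%ΔTR ≈ %ΔP + %ΔQ = (+4.69%) + (-1.3132%) = +3.3768%

+3.4%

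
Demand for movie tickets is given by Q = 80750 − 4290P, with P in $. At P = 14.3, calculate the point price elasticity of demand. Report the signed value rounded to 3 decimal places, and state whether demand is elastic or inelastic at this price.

-3.162; elastic

dQ/dP = −4290. At P = 14.3, Q = 80750 − 4290(14.3) = 19403.
Ed = (dQ/dP)·(P/Q) = −4290 × (14.3/19403) = -3.16172…
|Ed| = 3.162 > 1, so demand is elastic.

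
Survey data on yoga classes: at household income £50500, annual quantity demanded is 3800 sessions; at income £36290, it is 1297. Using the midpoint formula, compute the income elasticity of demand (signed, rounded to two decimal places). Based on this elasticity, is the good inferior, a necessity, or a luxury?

3.00; luxury

%ΔQ = (1297 − 3800)/[( 3800 + 1297)/2] = -2503/2548.5 = -0.982146…
%ΔIncome = (36290 − 50500)/[( 50500 + 36290)/2] = -14210/43395 = -0.327457…
E_income = (-2503/2548.5) / (-14210/43395) = 2.9993…
E_income > 1 ⇒ normal good, luxury.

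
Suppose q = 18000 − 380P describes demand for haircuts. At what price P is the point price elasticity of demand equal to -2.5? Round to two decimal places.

Ed = −380P/(18000 − 380P). Set this equal to -2.5:
380P = 2.5·(18000 − 380P) ⇒ 380P(1 + 2.5) = 2.5·18000
P = 2.5·18000 / (380·3.5) = 33.8345…

33.83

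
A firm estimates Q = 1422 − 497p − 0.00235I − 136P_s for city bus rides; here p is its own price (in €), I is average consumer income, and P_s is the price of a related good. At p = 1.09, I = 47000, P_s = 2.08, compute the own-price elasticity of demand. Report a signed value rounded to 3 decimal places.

At the given values, Q = 1422 − 497(1.09) − 0.00235(47000) − 136(2.08) = 486.94.
∂Q/∂p = −497.
E = (-497) × (1.09/486.94) = -1.11251…

-1.113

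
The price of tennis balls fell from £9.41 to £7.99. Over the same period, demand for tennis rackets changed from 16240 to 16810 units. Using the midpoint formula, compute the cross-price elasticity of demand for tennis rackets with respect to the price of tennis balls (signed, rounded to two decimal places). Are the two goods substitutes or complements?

%ΔQ_{tennis rackets} = (16810 − 16240)/avg = 570/16525 = 0.034493…
%ΔP_{tennis balls} = (7.99 − 9.41)/avg = -1.42/8.7 = -0.163218…
E_cross = (570/16525) / (-1.42/8.7) = -0.2113…
E_cross < 0 ⇒ the goods are complements.

-0.21; complements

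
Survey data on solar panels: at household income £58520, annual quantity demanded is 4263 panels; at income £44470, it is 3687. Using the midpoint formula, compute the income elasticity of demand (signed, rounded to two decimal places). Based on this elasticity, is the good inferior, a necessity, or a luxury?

%ΔQ = (3687 − 4263)/[( 4263 + 3687)/2] = -576/3975 = -0.144905…
%ΔIncome = (44470 − 58520)/[( 58520 + 44470)/2] = -14050/51495 = -0.272842…
E_income = (-576/3975) / (-14050/51495) = 0.5310…
0 < E_income < 1 ⇒ normal good, necessity.

0.53; necessity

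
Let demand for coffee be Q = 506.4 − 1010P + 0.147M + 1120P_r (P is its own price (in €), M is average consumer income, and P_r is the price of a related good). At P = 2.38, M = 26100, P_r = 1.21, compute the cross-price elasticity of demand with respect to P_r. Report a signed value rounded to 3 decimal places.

0.411

At the given values, Q = 506.4 − 1010(2.38) + 0.147(26100) + 1120(1.21) = 3294.5.
∂Q/∂P_r = 1120.
E = (1120) × (1.21/3294.5) = 0.41135…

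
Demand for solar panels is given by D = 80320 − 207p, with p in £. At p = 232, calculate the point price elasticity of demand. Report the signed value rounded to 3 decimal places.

-1.487

dD/dp = −207. At p = 232, D = 80320 − 207(232) = 32296.
Ed = (dD/dp)·(p/D) = −207 × (232/32296) = -1.48699…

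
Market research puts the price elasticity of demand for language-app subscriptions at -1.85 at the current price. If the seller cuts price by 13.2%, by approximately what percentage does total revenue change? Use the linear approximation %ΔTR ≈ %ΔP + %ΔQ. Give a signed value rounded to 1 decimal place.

%ΔQ ≈ Ed × %ΔP = (-1.85) × (-13.2%) = +24.4200%
%ΔTR ≈ %ΔP + %ΔQ = (-13.2%) + (+24.4200%) = +11.2200%

+11.2%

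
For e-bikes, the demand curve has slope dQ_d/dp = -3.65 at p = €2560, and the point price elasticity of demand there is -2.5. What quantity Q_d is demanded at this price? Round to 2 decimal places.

3737.60

Ed = (dQ_d/dp)·(p/Q_d) ⇒ Q_d = (dQ_d/dp)·p/Ed = (-3.65)·2560/(-2.5) = 3737.6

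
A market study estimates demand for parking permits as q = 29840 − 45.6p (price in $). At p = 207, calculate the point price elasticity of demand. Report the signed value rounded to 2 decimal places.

dq/dp = −45.6. At p = 207, q = 29840 − 45.6(207) = 20400.8.
Ed = (dq/dp)·(p/q) = −45.6 × (207/20400.8) = -0.4626…

-0.46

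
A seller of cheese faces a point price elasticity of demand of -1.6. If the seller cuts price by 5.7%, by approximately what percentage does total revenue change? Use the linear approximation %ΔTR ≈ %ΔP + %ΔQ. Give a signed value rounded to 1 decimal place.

+3.4%

%ΔQ ≈ Ed × %ΔP = (-1.6) × (-5.7%) = +9.1200%
%ΔTR ≈ %ΔP + %ΔQ = (-5.7%) + (+9.1200%) = +3.4200%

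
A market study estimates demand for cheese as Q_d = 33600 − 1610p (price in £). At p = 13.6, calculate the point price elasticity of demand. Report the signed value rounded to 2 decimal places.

-1.87

dQ_d/dp = −1610. At p = 13.6, Q_d = 33600 − 1610(13.6) = 11704.
Ed = (dQ_d/dp)·(p/Q_d) = −1610 × (13.6/11704) = -1.8708…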